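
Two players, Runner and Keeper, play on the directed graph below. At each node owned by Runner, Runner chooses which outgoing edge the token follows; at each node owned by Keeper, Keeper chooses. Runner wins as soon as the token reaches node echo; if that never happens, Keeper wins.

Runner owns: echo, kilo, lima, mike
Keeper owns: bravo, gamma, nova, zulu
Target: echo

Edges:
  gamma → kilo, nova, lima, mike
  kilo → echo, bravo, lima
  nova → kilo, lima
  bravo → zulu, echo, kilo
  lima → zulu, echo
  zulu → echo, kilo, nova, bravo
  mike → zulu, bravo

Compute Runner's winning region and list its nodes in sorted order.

A0 = {echo}
A1: add {kilo, lima} — kilo (Runner) has kilo→echo; lima (Runner) has lima→echo.
A2: add {nova} — nova (Keeper): all of {kilo, lima} already in.
A3 = A2; e.g. gamma (Keeper) can still go to mike. Fixed point.
Runner's winning region = {echo, kilo, lima, nova}.

echo, kilo, lima, nova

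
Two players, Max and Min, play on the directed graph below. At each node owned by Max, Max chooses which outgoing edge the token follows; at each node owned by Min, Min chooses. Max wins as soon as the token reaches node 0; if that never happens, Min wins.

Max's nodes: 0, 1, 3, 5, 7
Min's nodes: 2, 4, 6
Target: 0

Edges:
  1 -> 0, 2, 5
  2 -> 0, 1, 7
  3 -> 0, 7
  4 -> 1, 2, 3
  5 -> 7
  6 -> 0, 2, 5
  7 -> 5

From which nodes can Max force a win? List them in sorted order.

0, 1, 3

A0 = {0}
A1: add {1, 3} — 1 (Max) has 1→0; 3 (Max) has 3→0.
A2 = A1; e.g. 2 (Min) can still go to 7. Fixed point.
Max's winning region = {0, 1, 3}.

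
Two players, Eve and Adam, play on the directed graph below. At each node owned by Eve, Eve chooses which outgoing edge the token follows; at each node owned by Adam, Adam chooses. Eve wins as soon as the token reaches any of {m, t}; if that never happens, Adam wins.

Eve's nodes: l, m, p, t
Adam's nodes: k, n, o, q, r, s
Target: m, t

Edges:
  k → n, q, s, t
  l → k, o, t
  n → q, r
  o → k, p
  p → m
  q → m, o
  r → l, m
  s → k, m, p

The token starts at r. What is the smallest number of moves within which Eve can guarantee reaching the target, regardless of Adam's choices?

A0 = {m, t}
A1: add {l, p} — l (Eve) has l→t; p (Eve) has p→m.
A2: add {r} — r (Adam): all of {l, m} already in.
A3 = A2; e.g. k (Adam) can still go to n. Fixed point.
r enters the attractor at level 2, so Eve can force the target in 2 moves from there.

2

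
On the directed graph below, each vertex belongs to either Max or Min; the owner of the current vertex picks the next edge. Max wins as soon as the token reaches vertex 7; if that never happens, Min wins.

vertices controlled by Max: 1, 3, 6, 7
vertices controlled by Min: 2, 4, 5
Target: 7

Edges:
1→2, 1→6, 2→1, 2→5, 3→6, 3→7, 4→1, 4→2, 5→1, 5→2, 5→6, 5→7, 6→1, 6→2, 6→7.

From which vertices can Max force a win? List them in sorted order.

A0 = {7}
A1: add {3, 6} — 3 (Max) has 3→7; 6 (Max) has 6→7.
A2: add {1} — 1 (Max) has 1→6.
A3 = A2; e.g. 2 (Min) can still go to 5. Fixed point.
Max's winning region = {1, 3, 6, 7}.

1, 3, 6, 7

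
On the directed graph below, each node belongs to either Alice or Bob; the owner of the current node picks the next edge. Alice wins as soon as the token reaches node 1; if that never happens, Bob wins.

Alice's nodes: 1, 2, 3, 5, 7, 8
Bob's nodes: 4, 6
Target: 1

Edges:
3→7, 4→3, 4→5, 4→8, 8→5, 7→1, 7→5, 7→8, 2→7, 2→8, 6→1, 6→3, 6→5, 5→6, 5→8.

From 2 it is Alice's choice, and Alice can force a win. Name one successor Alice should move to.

7

A0 = {1}
A1: add {7} — 7 (Alice) has 7→1.
A2: add {2, 3} — 2 (Alice) has 2→7; 3 (Alice) has 3→7.
A3 = A2; e.g. 4 (Bob) can still go to 5. Fixed point.
From 2, successor 7 is in the attractor (rank 1); the other successor 8 is not.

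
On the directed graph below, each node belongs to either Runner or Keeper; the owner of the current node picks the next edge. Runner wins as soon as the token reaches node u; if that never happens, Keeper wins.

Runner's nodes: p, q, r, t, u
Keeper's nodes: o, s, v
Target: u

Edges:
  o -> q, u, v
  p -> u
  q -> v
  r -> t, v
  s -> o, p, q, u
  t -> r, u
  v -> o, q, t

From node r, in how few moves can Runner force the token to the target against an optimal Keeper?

2

A0 = {u}
A1: add {p, t} — p (Runner) has p→u; t (Runner) has t→u.
A2: add {r} — r (Runner) has r→t.
A3 = A2; e.g. o (Keeper) can still go to q. Fixed point.
r enters the attractor at level 2, so Runner can force the target in 2 moves from there.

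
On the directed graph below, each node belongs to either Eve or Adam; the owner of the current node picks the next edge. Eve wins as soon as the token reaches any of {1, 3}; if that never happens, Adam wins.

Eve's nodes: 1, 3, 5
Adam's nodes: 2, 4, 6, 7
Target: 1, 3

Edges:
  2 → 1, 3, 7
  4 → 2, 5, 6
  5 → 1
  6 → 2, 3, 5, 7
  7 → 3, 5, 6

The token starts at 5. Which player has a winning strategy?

A0 = {1, 3}
A1: add {5} — 5 (Eve) has 5→1.
A2 = A1; e.g. 2 (Adam) can still go to 7. Fixed point.
5 ∈ A1, so Eve can force the target.

Eve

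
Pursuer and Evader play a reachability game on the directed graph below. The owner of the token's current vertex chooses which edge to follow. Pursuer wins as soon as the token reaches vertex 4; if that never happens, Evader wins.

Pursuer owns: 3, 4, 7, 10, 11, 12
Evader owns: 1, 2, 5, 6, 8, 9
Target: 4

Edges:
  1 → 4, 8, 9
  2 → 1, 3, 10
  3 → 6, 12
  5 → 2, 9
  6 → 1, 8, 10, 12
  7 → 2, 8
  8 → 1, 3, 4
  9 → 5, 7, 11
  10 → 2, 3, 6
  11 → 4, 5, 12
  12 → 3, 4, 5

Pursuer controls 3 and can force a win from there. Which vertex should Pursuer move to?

12

A0 = {4}
A1: add {11, 12} — 11 (Pursuer) has 11→4; 12 (Pursuer) has 12→4.
A2: add {3} — 3 (Pursuer) has 3→12.
A3: add {10} — 10 (Pursuer) has 10→3.
A4 = A3; e.g. 1 (Evader) can still go to 8. Fixed point.
From 3, successor 12 is in the attractor (rank 1); the other successor 6 is not.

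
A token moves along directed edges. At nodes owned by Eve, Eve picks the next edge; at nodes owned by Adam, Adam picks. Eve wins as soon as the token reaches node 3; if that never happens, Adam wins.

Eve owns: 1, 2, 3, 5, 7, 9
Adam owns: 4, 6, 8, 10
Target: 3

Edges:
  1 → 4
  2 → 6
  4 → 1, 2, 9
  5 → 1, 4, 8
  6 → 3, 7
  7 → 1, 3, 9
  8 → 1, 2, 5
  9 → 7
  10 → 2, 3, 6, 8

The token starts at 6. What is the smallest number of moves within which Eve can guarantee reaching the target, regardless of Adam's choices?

A0 = {3}
A1: add {7} — 7 (Eve) has 7→3.
A2: add {6, 9} — 6 (Adam): all of {3, 7} already in; 9 (Eve) has 9→7.
6 enters the attractor at level 2, so Eve can force the target in 2 moves from there.

2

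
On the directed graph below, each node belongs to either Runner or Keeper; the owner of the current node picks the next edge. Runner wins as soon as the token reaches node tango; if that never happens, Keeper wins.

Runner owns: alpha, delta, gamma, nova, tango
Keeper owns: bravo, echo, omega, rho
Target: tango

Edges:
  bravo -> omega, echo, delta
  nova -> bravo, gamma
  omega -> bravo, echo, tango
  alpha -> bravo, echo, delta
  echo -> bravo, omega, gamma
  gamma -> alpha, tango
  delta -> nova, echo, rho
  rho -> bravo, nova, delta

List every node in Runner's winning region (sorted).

A0 = {tango}
A1: add {gamma} — gamma (Runner) has gamma→tango.
A2: add {nova} — nova (Runner) has nova→gamma.
A3: add {delta} — delta (Runner) has delta→nova.
A4: add {alpha} — alpha (Runner) has alpha→delta.
A5 = A4; e.g. bravo (Keeper) can still go to omega. Fixed point.
Runner's winning region = {alpha, delta, gamma, nova, tango}.

alpha, delta, gamma, nova, tango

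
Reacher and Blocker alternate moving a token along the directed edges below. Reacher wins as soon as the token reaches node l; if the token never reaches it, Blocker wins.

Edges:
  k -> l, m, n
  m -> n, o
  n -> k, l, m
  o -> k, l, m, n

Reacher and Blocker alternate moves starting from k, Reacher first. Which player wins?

Track states (vertex, player-to-move).
A0 = {(l,Reacher), (l,Blocker)}
A1: add {(k,Reacher), (n,Reacher), (o,Reacher)}.
(k,Reacher) ∈ A1 ⇒ Reacher forces the target.

Reacher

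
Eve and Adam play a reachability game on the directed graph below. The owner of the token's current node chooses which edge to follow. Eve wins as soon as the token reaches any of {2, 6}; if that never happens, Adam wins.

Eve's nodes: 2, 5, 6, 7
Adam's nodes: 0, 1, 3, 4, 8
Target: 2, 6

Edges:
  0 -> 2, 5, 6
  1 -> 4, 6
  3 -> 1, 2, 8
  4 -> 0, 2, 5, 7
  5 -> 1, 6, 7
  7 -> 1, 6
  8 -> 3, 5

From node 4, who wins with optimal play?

A0 = {2, 6}
A1: add {5, 7} — 5 (Eve) has 5→6; 7 (Eve) has 7→6.
A2: add {0} — 0 (Adam): all of {2, 5, 6} already in.
A3: add {4} — 4 (Adam): all of {0, 2, 5, 7} already in.
4 ∈ A3, so Eve can force the target.

Eve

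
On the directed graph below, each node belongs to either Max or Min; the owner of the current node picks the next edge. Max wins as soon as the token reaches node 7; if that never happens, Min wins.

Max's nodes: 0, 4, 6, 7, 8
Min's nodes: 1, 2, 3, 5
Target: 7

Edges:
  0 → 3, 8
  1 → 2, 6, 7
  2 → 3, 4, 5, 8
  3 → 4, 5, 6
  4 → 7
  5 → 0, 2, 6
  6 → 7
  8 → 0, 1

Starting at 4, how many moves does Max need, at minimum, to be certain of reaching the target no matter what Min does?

A0 = {7}
A1: add {4, 6} — 4 (Max) has 4→7; 6 (Max) has 6→7.
A2 = A1; e.g. 0 (Max) has no edge into A1. Fixed point.
4 enters the attractor at level 1, so Max can force the target in 1 move from there.

1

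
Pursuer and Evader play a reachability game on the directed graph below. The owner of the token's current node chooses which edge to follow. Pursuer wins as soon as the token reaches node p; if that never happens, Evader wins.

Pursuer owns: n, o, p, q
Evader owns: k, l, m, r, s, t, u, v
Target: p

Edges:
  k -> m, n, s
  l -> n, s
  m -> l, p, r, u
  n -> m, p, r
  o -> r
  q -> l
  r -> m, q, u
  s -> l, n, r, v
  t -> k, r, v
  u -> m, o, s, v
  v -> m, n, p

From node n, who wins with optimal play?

Pursuer

A0 = {p}
A1: add {n} — n (Pursuer) has n→p.
A2 = A1; e.g. k (Evader) can still go to m. Fixed point.
n ∈ A1, so Pursuer can force the target.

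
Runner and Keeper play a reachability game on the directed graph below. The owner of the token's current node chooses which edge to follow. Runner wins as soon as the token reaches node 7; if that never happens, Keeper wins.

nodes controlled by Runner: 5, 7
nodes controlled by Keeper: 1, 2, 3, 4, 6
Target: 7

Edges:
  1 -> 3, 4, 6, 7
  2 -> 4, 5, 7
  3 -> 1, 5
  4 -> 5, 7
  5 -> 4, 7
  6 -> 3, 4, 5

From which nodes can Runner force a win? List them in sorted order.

A0 = {7}
A1: add {5} — 5 (Runner) has 5→7.
A2: add {4} — 4 (Keeper): all of {5, 7} already in.
A3: add {2} — 2 (Keeper): all of {4, 5, 7} already in.
A4 = A3; e.g. 1 (Keeper) can still go to 3. Fixed point.
Runner's winning region = {2, 4, 5, 7}.

2, 4, 5, 7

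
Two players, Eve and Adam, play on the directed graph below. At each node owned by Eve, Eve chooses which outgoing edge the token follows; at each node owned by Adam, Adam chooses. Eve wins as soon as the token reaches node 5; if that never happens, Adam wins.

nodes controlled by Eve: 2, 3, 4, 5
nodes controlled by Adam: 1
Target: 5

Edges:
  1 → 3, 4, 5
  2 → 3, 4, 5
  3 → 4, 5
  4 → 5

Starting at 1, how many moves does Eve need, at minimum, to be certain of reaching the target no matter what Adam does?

A0 = {5}
A1: add {2, 3, 4} — 2 (Eve) has 2→5; 3 (Eve) has 3→5; 4 (Eve) has 4→5.
A2: add {1} — 1 (Adam): all of {3, 4, 5} already in.
A2 = all vertices. Fixed point.
1 enters the attractor at level 2, so Eve can force the target in 2 moves from there.

2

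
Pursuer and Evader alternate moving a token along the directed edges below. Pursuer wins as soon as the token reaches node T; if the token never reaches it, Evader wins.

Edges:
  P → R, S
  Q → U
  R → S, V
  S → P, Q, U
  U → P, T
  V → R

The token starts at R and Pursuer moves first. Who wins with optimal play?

Track states (vertex, player-to-move).
A0 = {(T,Pursuer), (T,Evader)}
A1: add {(U,Pursuer)}.
A2: add {(Q,Evader)}.
A3: add {(S,Pursuer)}.
A4 = A3; e.g. (P,Pursuer) stays out. (R,Pursuer) never enters ⇒ Evader avoids the target.

Evader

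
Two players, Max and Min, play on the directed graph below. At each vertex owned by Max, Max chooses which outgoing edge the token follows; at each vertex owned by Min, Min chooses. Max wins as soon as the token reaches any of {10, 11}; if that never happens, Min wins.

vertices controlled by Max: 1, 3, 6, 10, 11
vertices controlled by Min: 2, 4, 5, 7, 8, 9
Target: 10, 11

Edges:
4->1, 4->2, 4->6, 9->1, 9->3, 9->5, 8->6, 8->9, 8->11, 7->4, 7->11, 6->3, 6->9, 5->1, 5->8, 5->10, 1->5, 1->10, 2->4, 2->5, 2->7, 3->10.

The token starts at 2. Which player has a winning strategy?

A0 = {10, 11}
A1: add {1, 3} — 1 (Max) has 1→10; 3 (Max) has 3→10.
A2: add {6} — 6 (Max) has 6→3.
A3 = A2; e.g. 2 (Min) can still go to 4. Fixed point.
2 never enters the attractor, so Min can avoid the target forever.

Min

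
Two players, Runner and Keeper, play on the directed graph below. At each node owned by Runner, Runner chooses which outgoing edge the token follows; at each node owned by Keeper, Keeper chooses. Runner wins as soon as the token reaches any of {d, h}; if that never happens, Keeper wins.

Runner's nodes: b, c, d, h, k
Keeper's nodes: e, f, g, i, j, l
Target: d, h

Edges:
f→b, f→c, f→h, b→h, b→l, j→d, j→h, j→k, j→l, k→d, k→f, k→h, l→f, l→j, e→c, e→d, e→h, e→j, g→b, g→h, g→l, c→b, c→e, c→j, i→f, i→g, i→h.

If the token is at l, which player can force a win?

Keeper

A0 = {d, h}
A1: add {b, k} — b (Runner) has b→h; k (Runner) has k→d.
A2: add {c} — c (Runner) has c→b.
A3: add {f} — f (Keeper): all of {b, c, h} already in.
A4 = A3; e.g. e (Keeper) can still go to j. Fixed point.
l never enters the attractor, so Keeper can avoid the target forever.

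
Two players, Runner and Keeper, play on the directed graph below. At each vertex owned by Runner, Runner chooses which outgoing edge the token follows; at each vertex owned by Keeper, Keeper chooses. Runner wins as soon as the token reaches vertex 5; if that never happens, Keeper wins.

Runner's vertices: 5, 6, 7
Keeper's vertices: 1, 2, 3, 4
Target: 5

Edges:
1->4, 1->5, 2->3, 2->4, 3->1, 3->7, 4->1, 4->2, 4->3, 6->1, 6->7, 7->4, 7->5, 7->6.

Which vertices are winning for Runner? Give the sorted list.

A0 = {5}
A1: add {7} — 7 (Runner) has 7→5.
A2: add {6} — 6 (Runner) has 6→7.
A3 = A2; e.g. 1 (Keeper) can still go to 4. Fixed point.
Runner's winning region = {5, 6, 7}.

5, 6, 7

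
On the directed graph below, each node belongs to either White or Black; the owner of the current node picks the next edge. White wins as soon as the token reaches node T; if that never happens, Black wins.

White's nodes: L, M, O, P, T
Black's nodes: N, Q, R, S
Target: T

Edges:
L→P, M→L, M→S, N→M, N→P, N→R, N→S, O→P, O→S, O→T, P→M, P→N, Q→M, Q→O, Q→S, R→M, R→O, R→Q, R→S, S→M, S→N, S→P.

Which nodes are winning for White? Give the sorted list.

A0 = {T}
A1: add {O} — O (White) has O→T.
A2 = A1; e.g. L (White) has no edge into A1. Fixed point.
White's winning region = {O, T}.

O, T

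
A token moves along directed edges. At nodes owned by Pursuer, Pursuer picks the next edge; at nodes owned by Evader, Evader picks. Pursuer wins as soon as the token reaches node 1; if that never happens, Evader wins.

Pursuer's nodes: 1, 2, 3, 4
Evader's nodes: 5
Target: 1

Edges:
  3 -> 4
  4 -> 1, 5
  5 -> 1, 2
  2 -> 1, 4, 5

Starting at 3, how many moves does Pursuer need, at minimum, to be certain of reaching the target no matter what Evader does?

A0 = {1}
A1: add {2, 4} — 2 (Pursuer) has 2→1; 4 (Pursuer) has 4→1.
A2: add {3, 5} — 3 (Pursuer) has 3→4; 5 (Evader): all of {1, 2} already in.
A2 = all vertices. Fixed point.
3 enters the attractor at level 2, so Pursuer can force the target in 2 moves from there.

2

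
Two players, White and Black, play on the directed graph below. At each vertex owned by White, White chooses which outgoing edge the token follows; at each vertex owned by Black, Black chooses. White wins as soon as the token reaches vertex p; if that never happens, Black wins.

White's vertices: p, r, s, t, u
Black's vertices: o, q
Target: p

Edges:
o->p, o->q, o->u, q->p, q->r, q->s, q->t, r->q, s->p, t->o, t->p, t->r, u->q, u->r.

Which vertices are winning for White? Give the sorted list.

A0 = {p}
A1: add {s, t} — s (White) has s→p; t (White) has t→p.
A2 = A1; e.g. o (Black) can still go to q. Fixed point.
White's winning region = {p, s, t}.

p, s, t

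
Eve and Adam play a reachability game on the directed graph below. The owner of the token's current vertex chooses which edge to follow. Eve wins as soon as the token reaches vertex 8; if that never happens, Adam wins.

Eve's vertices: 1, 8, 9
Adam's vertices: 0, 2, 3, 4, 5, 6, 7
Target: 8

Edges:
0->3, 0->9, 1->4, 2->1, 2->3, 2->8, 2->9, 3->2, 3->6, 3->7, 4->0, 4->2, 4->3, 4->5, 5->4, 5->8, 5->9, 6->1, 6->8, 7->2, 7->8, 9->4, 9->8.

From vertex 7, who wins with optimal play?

A0 = {8}
A1: add {9} — 9 (Eve) has 9→8.
A2 = A1; e.g. 0 (Adam) can still go to 3. Fixed point.
7 never enters the attractor, so Adam can avoid the target forever.

Adam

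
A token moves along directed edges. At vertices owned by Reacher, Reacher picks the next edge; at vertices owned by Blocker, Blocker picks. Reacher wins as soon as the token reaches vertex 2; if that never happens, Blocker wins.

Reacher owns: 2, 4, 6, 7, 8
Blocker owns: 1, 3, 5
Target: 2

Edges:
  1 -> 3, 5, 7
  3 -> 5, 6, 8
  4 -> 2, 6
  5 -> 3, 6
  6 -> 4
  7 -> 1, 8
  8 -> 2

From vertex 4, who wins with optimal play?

Reacher

A0 = {2}
A1: add {4, 8} — 4 (Reacher) has 4→2; 8 (Reacher) has 8→2.
4 ∈ A1, so Reacher can force the target.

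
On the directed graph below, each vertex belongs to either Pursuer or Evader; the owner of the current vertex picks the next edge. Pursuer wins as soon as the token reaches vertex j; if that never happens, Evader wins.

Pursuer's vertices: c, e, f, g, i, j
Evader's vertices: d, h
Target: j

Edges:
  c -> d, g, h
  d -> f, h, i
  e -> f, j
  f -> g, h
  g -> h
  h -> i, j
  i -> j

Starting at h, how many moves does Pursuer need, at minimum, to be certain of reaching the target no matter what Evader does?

2

A0 = {j}
A1: add {e, i} — e (Pursuer) has e→j; i (Pursuer) has i→j.
A2: add {h} — h (Evader): all of {i, j} already in.
h enters the attractor at level 2, so Pursuer can force the target in 2 moves from there.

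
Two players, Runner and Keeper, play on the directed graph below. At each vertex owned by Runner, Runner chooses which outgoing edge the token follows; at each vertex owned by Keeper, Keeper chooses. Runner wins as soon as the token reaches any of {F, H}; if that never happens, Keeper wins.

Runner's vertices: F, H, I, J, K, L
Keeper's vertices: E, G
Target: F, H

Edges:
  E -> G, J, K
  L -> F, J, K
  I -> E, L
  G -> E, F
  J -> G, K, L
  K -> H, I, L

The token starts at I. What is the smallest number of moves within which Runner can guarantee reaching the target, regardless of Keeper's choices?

2

A0 = {F, H}
A1: add {K, L} — K (Runner) has K→H; L (Runner) has L→F.
A2: add {I, J} — I (Runner) has I→L; J (Runner) has J→K.
A3 = A2; e.g. E (Keeper) can still go to G. Fixed point.
I enters the attractor at level 2, so Runner can force the target in 2 moves from there.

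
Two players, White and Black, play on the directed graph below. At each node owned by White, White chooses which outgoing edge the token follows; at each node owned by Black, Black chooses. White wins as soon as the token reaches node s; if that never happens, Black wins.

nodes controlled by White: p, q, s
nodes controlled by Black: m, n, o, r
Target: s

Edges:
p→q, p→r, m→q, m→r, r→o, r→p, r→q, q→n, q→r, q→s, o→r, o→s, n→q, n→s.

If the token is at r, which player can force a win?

Black

A0 = {s}
A1: add {q} — q (White) has q→s.
A2: add {n, p} — n (Black): all of {q, s} already in; p (White) has p→q.
A3 = A2; e.g. m (Black) can still go to r. Fixed point.
r never enters the attractor, so Black can avoid the target forever.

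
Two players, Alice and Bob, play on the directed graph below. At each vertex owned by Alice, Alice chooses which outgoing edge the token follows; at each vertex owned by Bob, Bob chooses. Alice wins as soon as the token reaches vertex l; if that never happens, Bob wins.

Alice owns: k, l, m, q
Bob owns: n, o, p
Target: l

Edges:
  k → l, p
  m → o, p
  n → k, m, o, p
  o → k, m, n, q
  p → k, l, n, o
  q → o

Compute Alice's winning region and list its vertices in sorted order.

A0 = {l}
A1: add {k} — k (Alice) has k→l.
A2 = A1; e.g. m (Alice) has no edge into A1. Fixed point.
Alice's winning region = {k, l}.

k, l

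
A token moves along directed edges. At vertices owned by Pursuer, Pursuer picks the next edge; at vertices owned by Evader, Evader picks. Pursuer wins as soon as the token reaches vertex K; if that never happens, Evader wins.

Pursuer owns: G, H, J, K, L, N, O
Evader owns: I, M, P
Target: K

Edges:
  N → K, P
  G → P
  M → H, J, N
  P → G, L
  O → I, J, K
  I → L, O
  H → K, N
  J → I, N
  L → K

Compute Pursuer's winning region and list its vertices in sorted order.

H, I, J, K, L, M, N, O

A0 = {K}
A1: add {H, L, N, O} — H (Pursuer) has H→K; L (Pursuer) has L→K; N (Pursuer) has N→K; O (Pursuer) has O→K.
A2: add {I, J} — I (Evader): all of {L, O} already in; J (Pursuer) has J→N.
A3: add {M} — M (Evader): all of {H, J, N} already in.
A4 = A3; e.g. G (Pursuer) has no edge into A3. Fixed point.
Pursuer's winning region = {H, I, J, K, L, M, N, O}.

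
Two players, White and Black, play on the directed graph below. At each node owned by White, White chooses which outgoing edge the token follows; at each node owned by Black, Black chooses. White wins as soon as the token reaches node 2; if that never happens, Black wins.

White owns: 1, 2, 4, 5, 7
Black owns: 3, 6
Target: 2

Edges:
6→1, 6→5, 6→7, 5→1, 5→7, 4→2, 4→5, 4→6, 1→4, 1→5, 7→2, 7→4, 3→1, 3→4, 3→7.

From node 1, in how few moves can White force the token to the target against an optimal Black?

A0 = {2}
A1: add {4, 7} — 4 (White) has 4→2; 7 (White) has 7→2.
A2: add {1, 5} — 1 (White) has 1→4; 5 (White) has 5→7.
1 enters the attractor at level 2, so White can force the target in 2 moves from there.

2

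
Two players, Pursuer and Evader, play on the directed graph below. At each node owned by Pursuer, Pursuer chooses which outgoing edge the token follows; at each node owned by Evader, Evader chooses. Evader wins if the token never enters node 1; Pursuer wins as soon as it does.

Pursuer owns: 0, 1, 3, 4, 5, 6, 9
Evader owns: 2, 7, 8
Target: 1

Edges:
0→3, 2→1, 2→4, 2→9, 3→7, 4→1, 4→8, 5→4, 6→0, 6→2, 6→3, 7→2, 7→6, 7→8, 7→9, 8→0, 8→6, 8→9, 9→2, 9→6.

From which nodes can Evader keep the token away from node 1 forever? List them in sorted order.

0, 2, 3, 6, 7, 8, 9

A0 = {1}
A1: add {4} — 4 (Pursuer) has 4→1.
A2: add {5} — 5 (Pursuer) has 5→4.
A3 = A2; e.g. 0 (Pursuer) has no edge into A2. Fixed point.
Pursuer's attractor = {1, 4, 5}; Evader avoids the target exactly from the complement.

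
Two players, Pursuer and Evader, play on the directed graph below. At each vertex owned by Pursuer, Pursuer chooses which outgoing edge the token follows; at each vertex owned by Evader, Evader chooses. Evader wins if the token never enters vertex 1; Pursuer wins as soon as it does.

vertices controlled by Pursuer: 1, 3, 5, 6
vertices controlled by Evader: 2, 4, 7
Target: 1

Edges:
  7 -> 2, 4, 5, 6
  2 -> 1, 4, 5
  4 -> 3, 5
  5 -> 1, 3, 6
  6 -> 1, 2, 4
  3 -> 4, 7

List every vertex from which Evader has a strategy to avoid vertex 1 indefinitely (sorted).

A0 = {1}
A1: add {5, 6} — 5 (Pursuer) has 5→1; 6 (Pursuer) has 6→1.
A2 = A1; e.g. 2 (Evader) can still go to 4. Fixed point.
Pursuer's attractor = {1, 5, 6}; Evader avoids the target exactly from the complement.

2, 3, 4, 7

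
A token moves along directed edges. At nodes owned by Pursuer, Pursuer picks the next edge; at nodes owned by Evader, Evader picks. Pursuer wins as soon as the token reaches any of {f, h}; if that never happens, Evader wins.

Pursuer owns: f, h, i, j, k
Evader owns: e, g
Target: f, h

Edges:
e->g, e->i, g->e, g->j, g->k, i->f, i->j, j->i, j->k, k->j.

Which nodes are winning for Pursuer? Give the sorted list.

A0 = {f, h}
A1: add {i} — i (Pursuer) has i→f.
A2: add {j} — j (Pursuer) has j→i.
A3: add {k} — k (Pursuer) has k→j.
A4 = A3; e.g. e (Evader) can still go to g. Fixed point.
Pursuer's winning region = {f, h, i, j, k}.

f, h, i, j, k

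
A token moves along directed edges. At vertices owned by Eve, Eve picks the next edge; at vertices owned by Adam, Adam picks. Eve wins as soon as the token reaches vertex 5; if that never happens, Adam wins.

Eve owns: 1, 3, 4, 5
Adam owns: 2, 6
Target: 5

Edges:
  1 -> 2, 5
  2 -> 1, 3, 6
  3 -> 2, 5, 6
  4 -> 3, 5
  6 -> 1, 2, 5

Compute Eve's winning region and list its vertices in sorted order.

A0 = {5}
A1: add {1, 3, 4} — 1 (Eve) has 1→5; 3 (Eve) has 3→5; 4 (Eve) has 4→5.
A2 = A1; e.g. 2 (Adam) can still go to 6. Fixed point.
Eve's winning region = {1, 3, 4, 5}.

1, 3, 4, 5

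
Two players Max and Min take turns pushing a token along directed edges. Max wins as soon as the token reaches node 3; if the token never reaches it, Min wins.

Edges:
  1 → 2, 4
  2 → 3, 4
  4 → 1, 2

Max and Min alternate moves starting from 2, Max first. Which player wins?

Max

Track states (vertex, player-to-move).
A0 = {(3,Max), (3,Min)}
A1: add {(2,Max)}.
(2,Max) ∈ A1 ⇒ Max forces the target.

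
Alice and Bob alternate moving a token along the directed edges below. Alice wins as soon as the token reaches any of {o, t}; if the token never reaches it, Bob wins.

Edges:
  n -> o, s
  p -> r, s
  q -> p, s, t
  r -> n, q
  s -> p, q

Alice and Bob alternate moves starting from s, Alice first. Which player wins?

Bob

Track states (vertex, player-to-move).
A0 = {(o,Alice), (o,Bob), (t,Alice), (t,Bob)}
A1: add {(n,Alice), (q,Alice)}.
A2: add {(r,Bob)}.
A3: add {(p,Alice)}.
A4: add {(s,Bob)}.
A5 = A4; e.g. (n,Bob) stays out. (s,Alice) never enters ⇒ Bob avoids the target.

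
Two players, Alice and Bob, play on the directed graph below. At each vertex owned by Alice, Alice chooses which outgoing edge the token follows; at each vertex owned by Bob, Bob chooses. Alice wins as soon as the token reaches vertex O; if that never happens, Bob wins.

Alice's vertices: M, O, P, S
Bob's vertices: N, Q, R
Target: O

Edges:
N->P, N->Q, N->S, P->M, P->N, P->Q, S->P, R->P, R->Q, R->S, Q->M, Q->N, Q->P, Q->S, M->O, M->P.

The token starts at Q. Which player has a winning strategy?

Bob

A0 = {O}
A1: add {M} — M (Alice) has M→O.
A2: add {P} — P (Alice) has P→M.
A3: add {S} — S (Alice) has S→P.
A4 = A3; e.g. N (Bob) can still go to Q. Fixed point.
Q never enters the attractor, so Bob can avoid the target forever.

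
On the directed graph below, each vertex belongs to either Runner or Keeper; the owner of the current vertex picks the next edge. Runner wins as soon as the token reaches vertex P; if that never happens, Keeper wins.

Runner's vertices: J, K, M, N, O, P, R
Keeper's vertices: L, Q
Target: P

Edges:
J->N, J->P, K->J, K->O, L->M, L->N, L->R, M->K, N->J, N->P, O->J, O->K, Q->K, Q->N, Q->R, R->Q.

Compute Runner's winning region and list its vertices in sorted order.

A0 = {P}
A1: add {J, N} — J (Runner) has J→P; N (Runner) has N→P.
A2: add {K, O} — K (Runner) has K→J; O (Runner) has O→J.
A3: add {M} — M (Runner) has M→K.
A4 = A3; e.g. L (Keeper) can still go to R. Fixed point.
Runner's winning region = {J, K, M, N, O, P}.

J, K, M, N, O, P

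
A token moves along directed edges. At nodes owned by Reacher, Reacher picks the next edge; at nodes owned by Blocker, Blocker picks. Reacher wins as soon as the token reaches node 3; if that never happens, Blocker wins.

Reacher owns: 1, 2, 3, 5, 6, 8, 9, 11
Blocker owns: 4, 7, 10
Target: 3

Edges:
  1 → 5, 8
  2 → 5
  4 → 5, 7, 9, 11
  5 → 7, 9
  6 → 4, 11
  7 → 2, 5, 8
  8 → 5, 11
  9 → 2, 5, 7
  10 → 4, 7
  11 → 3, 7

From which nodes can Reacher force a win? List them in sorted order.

1, 3, 6, 8, 11

A0 = {3}
A1: add {11} — 11 (Reacher) has 11→3.
A2: add {6, 8} — 6 (Reacher) has 6→11; 8 (Reacher) has 8→11.
A3: add {1} — 1 (Reacher) has 1→8.
A4 = A3; e.g. 2 (Reacher) has no edge into A3. Fixed point.
Reacher's winning region = {1, 3, 6, 8, 11}.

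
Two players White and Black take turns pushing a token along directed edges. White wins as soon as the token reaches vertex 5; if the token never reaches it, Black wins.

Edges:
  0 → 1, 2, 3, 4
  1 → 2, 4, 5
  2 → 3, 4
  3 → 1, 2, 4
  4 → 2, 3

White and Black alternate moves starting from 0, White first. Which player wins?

Track states (vertex, player-to-move).
A0 = {(5,White), (5,Black)}
A1: add {(1,White)}.
A2 = A1; e.g. (0,White) stays out. (0,White) never enters ⇒ Black avoids the target.

Black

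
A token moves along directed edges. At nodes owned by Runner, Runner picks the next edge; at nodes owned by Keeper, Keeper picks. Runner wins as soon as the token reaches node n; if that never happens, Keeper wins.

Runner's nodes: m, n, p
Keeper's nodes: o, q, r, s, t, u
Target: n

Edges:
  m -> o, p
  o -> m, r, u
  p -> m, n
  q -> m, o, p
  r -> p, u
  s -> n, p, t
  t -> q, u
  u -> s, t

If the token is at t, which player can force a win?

A0 = {n}
A1: add {p} — p (Runner) has p→n.
A2: add {m} — m (Runner) has m→p.
A3 = A2; e.g. o (Keeper) can still go to r. Fixed point.
t never enters the attractor, so Keeper can avoid the target forever.

Keeper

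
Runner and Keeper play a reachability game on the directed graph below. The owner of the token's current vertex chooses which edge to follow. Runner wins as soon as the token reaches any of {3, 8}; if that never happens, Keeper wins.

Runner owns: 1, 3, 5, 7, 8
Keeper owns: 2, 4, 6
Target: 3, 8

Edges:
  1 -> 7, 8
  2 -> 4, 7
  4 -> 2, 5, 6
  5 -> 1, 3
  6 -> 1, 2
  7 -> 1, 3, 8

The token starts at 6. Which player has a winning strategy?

A0 = {3, 8}
A1: add {1, 5, 7} — 1 (Runner) has 1→8; 5 (Runner) has 5→3; 7 (Runner) has 7→3.
A2 = A1; e.g. 2 (Keeper) can still go to 4. Fixed point.
6 never enters the attractor, so Keeper can avoid the target forever.

Keeper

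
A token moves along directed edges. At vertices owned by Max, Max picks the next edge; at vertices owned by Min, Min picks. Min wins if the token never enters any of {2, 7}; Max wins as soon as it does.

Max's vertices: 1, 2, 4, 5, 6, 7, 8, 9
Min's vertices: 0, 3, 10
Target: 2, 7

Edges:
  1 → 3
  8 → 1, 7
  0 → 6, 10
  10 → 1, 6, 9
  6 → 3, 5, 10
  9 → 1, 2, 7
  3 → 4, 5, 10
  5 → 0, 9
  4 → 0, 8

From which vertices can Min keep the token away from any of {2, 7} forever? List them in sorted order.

0, 1, 3, 10

A0 = {2, 7}
A1: add {8, 9} — 8 (Max) has 8→7; 9 (Max) has 9→2.
A2: add {4, 5} — 4 (Max) has 4→8; 5 (Max) has 5→9.
A3: add {6} — 6 (Max) has 6→5.
A4 = A3; e.g. 0 (Min) can still go to 10. Fixed point.
Max's attractor = {2, 4, 5, 6, 7, 8, 9}; Min avoids the target exactly from the complement.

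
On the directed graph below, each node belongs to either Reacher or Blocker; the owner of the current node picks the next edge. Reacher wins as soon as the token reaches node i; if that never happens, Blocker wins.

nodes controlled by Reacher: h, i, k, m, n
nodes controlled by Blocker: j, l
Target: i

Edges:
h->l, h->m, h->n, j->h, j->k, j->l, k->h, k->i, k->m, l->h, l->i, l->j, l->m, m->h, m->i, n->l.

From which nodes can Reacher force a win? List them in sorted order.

A0 = {i}
A1: add {k, m} — k (Reacher) has k→i; m (Reacher) has m→i.
A2: add {h} — h (Reacher) has h→m.
A3 = A2; e.g. j (Blocker) can still go to l. Fixed point.
Reacher's winning region = {h, i, k, m}.

h, i, k, m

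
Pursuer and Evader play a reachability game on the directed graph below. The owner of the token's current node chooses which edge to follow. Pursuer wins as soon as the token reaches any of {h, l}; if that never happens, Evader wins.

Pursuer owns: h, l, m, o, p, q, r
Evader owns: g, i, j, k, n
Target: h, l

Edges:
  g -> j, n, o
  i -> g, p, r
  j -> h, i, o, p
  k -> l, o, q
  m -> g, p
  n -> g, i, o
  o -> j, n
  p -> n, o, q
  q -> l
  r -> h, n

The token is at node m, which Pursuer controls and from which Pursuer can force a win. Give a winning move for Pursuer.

p

A0 = {h, l}
A1: add {q, r} — q (Pursuer) has q→l; r (Pursuer) has r→h.
A2: add {p} — p (Pursuer) has p→q.
A3: add {m} — m (Pursuer) has m→p.
A4 = A3; e.g. g (Evader) can still go to j. Fixed point.
From m, successor p is in the attractor (rank 2); the other successor g is not.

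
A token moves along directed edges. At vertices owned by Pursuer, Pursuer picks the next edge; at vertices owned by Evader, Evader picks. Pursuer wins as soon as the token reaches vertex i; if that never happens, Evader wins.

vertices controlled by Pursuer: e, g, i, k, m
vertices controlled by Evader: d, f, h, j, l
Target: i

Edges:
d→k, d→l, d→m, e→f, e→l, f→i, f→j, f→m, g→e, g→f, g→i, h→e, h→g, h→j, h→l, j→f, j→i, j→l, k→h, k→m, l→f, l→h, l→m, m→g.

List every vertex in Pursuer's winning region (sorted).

g, i, k, m

A0 = {i}
A1: add {g} — g (Pursuer) has g→i.
A2: add {m} — m (Pursuer) has m→g.
A3: add {k} — k (Pursuer) has k→m.
A4 = A3; e.g. d (Evader) can still go to l. Fixed point.
Pursuer's winning region = {g, i, k, m}.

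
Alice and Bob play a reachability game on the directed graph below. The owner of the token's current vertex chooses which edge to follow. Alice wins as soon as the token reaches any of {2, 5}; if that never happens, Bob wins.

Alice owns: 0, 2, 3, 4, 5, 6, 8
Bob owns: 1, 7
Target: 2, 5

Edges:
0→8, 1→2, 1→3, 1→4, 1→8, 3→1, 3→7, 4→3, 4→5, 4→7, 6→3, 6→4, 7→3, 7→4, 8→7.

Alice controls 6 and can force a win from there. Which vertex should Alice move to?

A0 = {2, 5}
A1: add {4} — 4 (Alice) has 4→5.
A2: add {6} — 6 (Alice) has 6→4.
A3 = A2; e.g. 0 (Alice) has no edge into A2. Fixed point.
From 6, successor 4 is in the attractor (rank 1); the other successor 3 is not.

4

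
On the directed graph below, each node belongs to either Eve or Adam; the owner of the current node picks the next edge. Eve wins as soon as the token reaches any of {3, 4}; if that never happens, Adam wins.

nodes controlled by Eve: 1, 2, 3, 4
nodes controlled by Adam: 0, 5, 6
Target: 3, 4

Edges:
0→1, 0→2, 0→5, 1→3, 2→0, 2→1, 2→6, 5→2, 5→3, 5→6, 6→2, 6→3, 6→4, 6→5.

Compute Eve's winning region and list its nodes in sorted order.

1, 2, 3, 4

A0 = {3, 4}
A1: add {1} — 1 (Eve) has 1→3.
A2: add {2} — 2 (Eve) has 2→1.
A3 = A2; e.g. 0 (Adam) can still go to 5. Fixed point.
Eve's winning region = {1, 2, 3, 4}.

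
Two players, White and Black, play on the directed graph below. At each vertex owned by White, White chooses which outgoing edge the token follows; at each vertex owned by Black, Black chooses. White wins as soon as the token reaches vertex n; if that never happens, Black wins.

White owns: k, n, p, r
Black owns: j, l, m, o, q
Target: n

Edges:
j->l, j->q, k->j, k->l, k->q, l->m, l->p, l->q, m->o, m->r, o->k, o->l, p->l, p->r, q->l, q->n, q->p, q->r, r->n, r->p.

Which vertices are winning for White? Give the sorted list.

n, p, r

A0 = {n}
A1: add {r} — r (White) has r→n.
A2: add {p} — p (White) has p→r.
A3 = A2; e.g. j (Black) can still go to l. Fixed point.
White's winning region = {n, p, r}.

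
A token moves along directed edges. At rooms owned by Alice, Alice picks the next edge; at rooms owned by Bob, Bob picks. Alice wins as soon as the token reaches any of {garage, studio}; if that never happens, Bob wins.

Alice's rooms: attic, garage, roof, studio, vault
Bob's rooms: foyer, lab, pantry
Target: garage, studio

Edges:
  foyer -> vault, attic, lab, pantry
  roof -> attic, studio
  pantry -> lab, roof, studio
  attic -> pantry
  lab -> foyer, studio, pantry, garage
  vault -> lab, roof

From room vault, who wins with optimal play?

A0 = {garage, studio}
A1: add {roof} — roof (Alice) has roof→studio.
A2: add {vault} — vault (Alice) has vault→roof.
A3 = A2; e.g. attic (Alice) has no edge into A2. Fixed point.
vault ∈ A2, so Alice can force the target.

Alice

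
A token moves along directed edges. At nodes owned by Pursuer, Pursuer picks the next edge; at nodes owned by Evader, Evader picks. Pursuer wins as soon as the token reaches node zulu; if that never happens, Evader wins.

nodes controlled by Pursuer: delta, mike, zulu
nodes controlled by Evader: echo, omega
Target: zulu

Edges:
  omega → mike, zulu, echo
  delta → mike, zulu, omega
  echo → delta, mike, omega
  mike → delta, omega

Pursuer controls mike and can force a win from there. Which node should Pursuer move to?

A0 = {zulu}
A1: add {delta} — delta (Pursuer) has delta→zulu.
A2: add {mike} — mike (Pursuer) has mike→delta.
A3 = A2; e.g. omega (Evader) can still go to echo. Fixed point.
From mike, successor delta is in the attractor (rank 1); the other successor omega is not.

delta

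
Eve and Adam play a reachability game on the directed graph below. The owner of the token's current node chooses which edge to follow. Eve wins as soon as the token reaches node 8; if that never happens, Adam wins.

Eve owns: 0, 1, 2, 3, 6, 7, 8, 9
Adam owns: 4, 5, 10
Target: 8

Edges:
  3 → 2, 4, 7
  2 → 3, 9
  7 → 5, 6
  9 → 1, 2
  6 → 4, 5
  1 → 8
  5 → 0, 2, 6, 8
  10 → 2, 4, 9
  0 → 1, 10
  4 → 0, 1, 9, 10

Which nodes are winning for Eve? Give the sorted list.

0, 1, 2, 3, 8, 9

A0 = {8}
A1: add {1} — 1 (Eve) has 1→8.
A2: add {0, 9} — 0 (Eve) has 0→1; 9 (Eve) has 9→1.
A3: add {2} — 2 (Eve) has 2→9.
A4: add {3} — 3 (Eve) has 3→2.
A5 = A4; e.g. 4 (Adam) can still go to 10. Fixed point.
Eve's winning region = {0, 1, 2, 3, 8, 9}.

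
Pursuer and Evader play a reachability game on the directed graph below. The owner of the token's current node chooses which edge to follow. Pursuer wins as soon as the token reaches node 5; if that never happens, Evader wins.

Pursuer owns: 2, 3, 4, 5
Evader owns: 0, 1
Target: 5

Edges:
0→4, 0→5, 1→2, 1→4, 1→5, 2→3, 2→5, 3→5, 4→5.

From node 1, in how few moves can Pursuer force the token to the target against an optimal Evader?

A0 = {5}
A1: add {2, 3, 4} — 2 (Pursuer) has 2→5; 3 (Pursuer) has 3→5; 4 (Pursuer) has 4→5.
A2: add {0, 1} — 0 (Evader): all of {4, 5} already in; 1 (Evader): all of {2, 4, 5} already in.
A2 = all vertices. Fixed point.
1 enters the attractor at level 2, so Pursuer can force the target in 2 moves from there.

2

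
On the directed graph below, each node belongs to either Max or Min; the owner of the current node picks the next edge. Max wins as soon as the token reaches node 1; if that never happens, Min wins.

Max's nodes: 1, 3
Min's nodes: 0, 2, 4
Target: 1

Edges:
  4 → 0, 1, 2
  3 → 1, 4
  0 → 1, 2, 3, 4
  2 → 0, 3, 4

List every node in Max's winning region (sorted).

1, 3

A0 = {1}
A1: add {3} — 3 (Max) has 3→1.
A2 = A1; e.g. 0 (Min) can still go to 2. Fixed point.
Max's winning region = {1, 3}.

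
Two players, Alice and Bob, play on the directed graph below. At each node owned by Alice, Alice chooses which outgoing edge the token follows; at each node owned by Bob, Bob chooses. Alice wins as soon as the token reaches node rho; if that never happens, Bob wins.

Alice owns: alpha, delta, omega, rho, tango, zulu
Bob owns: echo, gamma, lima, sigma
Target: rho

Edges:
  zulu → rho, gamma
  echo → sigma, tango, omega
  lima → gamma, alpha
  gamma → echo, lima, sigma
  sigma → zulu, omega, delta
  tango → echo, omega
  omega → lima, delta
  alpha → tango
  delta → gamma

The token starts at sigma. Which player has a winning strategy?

Bob

A0 = {rho}
A1: add {zulu} — zulu (Alice) has zulu→rho.
A2 = A1; e.g. echo (Bob) can still go to sigma. Fixed point.
sigma never enters the attractor, so Bob can avoid the target forever.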